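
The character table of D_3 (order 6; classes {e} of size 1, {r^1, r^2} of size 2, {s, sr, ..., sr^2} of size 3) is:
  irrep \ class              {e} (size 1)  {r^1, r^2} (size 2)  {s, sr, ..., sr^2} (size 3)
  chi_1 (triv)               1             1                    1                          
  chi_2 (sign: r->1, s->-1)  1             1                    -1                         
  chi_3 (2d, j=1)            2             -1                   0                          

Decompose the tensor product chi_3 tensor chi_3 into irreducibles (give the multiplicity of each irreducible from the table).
chi_3 tensor chi_3 = chi_1 + chi_2 + chi_3 (all other irreducibles have multiplicity 0).

Justification: The character of a tensor product is the pointwise product (chi_3 * chi_3)(C) = chi_3(C) * chi_3(C):
  {e}: (2)*(2), {r^1, r^2}: (-1)*(-1), {s, sr, ..., sr^2}: (0)*(0)
so (chi_3 * chi_3) takes values
  {e} -> 4, {r^1, r^2} -> 1, {s, sr, ..., sr^2} -> 0.
Now take the inner product of this character with each irreducible chi from the table, <chi_3*chi_3, chi> = (1/6) sum_C |C| (chi_3*chi_3)(C) conj(chi(C)):
  <chi_3*chi_3, chi_1> = (1/6)[1*(4)*conj(1) + 2*(1)*conj(1) + 3*(0)*conj(1)]
      = (1/6)[(4) + (2) + (0)] = 6/6 = 1
  <chi_3*chi_3, chi_2> = (1/6)[1*(4)*conj(1) + 2*(1)*conj(1) + 3*(0)*conj(-1)]
      = (1/6)[(4) + (2) + (0)] = 6/6 = 1
  <chi_3*chi_3, chi_3> = (1/6)[1*(4)*conj(2) + 2*(1)*conj(-1) + 3*(0)*conj(0)]
      = (1/6)[(8) + (-2) + (0)] = 6/6 = 1
Hence the multiplicities are chi_1: 1, chi_2: 1, chi_3: 1. Dimension check: dim(chi_3)*dim(chi_3) = 2*2 = 4 and sum (mult * dim) = 1*1 + 1*1 + 1*2 = 4.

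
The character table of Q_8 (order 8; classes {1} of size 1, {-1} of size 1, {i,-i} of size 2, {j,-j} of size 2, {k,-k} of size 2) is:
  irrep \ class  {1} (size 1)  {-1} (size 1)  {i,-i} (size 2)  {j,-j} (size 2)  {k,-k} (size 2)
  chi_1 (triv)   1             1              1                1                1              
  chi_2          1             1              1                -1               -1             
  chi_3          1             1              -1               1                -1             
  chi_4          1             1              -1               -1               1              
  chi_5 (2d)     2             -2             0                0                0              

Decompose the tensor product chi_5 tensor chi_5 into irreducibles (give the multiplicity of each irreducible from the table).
chi_5 tensor chi_5 = chi_1 + chi_2 + chi_3 + chi_4 (all other irreducibles have multiplicity 0).

Details: The character of a tensor product is the pointwise product (chi_5 * chi_5)(C) = chi_5(C) * chi_5(C):
  {1}: (2)*(2), {-1}: (-2)*(-2), {i,-i}: (0)*(0), {j,-j}: (0)*(0), {k,-k}: (0)*(0)
so (chi_5 * chi_5) takes values
  {1} -> 4, {-1} -> 4, {i,-i} -> 0, {j,-j} -> 0, {k,-k} -> 0.
Now take the inner product of this character with each irreducible chi from the table, <chi_5*chi_5, chi> = (1/8) sum_C |C| (chi_5*chi_5)(C) conj(chi(C)):
  <chi_5*chi_5, chi_1> = (1/8)[1*(4)*conj(1) + 1*(4)*conj(1) + 2*(0)*conj(1) + 2*(0)*conj(1) + 2*(0)*conj(1)]
      = (1/8)[(4) + (4) + (0) + (0) + (0)] = 8/8 = 1
  <chi_5*chi_5, chi_2> = (1/8)[1*(4)*conj(1) + 1*(4)*conj(1) + 2*(0)*conj(1) + 2*(0)*conj(-1) + 2*(0)*conj(-1)]
      = (1/8)[(4) + (4) + (0) + (0) + (0)] = 8/8 = 1
  <chi_5*chi_5, chi_3> = (1/8)[1*(4)*conj(1) + 1*(4)*conj(1) + 2*(0)*conj(-1) + 2*(0)*conj(1) + 2*(0)*conj(-1)]
      = (1/8)[(4) + (4) + (0) + (0) + (0)] = 8/8 = 1
  <chi_5*chi_5, chi_4> = (1/8)[1*(4)*conj(1) + 1*(4)*conj(1) + 2*(0)*conj(-1) + 2*(0)*conj(-1) + 2*(0)*conj(1)]
      = (1/8)[(4) + (4) + (0) + (0) + (0)] = 8/8 = 1
  <chi_5*chi_5, chi_5> = (1/8)[1*(4)*conj(2) + 1*(4)*conj(-2) + 2*(0)*conj(0) + 2*(0)*conj(0) + 2*(0)*conj(0)]
      = (1/8)[(8) + (-8) + (0) + (0) + (0)] = 0/8 = 0
Hence the multiplicities are chi_1: 1, chi_2: 1, chi_3: 1, chi_4: 1. Dimension check: dim(chi_5)*dim(chi_5) = 2*2 = 4 and sum (mult * dim) = 1*1 + 1*1 + 1*1 + 1*1 = 4.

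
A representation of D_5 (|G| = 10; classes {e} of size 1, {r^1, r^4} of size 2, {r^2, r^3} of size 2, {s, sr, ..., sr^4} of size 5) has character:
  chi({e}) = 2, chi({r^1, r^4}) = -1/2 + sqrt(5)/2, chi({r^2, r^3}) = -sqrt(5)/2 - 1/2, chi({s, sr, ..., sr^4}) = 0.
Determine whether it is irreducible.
Irreducible: <chi, chi> = 1.

Argument: <chi, chi> = (1/|G|) sum_C |C| * |chi(C)|^2 = (1/10)[1*|2|^2 + 2*|-1/2 + sqrt(5)/2|^2 + 2*|-sqrt(5)/2 - 1/2|^2 + 5*|0|^2]
  = (1/10)[(4) + (3 - sqrt(5)) + (sqrt(5) + 3) + (0)] = 10/10 = 1.
A character is irreducible iff <chi, chi> = 1, so this representation is irreducible.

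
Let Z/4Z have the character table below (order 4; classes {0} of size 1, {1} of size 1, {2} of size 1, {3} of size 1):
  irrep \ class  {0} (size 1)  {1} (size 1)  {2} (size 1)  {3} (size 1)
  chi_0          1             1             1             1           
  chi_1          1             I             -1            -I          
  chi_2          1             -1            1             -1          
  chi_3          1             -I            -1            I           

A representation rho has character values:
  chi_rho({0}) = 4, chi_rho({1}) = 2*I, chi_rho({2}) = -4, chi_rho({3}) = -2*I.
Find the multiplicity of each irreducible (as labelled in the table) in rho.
Multiplicities: chi_0: 0, chi_1: 3, chi_2: 0, chi_3: 1.

Reasoning: Use <chi_rho, chi> = (1/|G|) sum_C |C| * chi_rho(C) * conj(chi(C)) with |G| = 4 for each irreducible chi in the table:
  <chi_rho, chi_0> = (1/4)[1*(4)*conj(1) + 1*(2*I)*conj(1) + 1*(-4)*conj(1) + 1*(-2*I)*conj(1)]
      = (1/4)[(4) + (2*I) + (-4) + (-2*I)] = 0/4 = 0
  <chi_rho, chi_1> = (1/4)[1*(4)*conj(1) + 1*(2*I)*conj(I) + 1*(-4)*conj(-1) + 1*(-2*I)*conj(-I)]
      = (1/4)[(4) + (2) + (4) + (2)] = 12/4 = 3
  <chi_rho, chi_2> = (1/4)[1*(4)*conj(1) + 1*(2*I)*conj(-1) + 1*(-4)*conj(1) + 1*(-2*I)*conj(-1)]
      = (1/4)[(4) + (-2*I) + (-4) + (2*I)] = 0/4 = 0
  <chi_rho, chi_3> = (1/4)[1*(4)*conj(1) + 1*(2*I)*conj(-I) + 1*(-4)*conj(-1) + 1*(-2*I)*conj(I)]
      = (1/4)[(4) + (-2) + (4) + (-2)] = 4/4 = 1
(Exp terms are combined using exp(i*s)*conj(exp(i*t)) = exp(i*(s-t)), and sums of them are collapsed using the identity that for every m > 1 the m distinct m-th roots of unity sum to 0, e.g. 1 + exp(2*I*pi/3) + exp(-2*I*pi/3) = 0.)
Dimension check: dim(rho) = sum (mult * dim) = 0*1 + 3*1 + 0*1 + 1*1 = 4 = chi_rho(e) = 4.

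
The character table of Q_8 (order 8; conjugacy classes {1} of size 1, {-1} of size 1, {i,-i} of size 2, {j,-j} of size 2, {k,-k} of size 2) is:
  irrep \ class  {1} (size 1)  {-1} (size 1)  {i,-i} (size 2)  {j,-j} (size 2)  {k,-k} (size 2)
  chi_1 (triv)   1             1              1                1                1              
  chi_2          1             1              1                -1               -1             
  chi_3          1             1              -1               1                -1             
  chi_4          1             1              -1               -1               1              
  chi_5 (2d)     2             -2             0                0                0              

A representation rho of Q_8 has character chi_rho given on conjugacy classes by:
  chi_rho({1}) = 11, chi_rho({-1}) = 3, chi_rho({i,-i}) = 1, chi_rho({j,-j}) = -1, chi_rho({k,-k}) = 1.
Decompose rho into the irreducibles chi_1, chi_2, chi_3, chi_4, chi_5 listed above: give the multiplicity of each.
Multiplicities: chi_1: 2, chi_2: 2, chi_3: 1, chi_4: 2, chi_5: 2.

Details: Use <chi_rho, chi> = (1/|G|) sum_C |C| * chi_rho(C) * conj(chi(C)) with |G| = 8 for each irreducible chi in the table:
  <chi_rho, chi_1> = (1/8)[1*(11)*conj(1) + 1*(3)*conj(1) + 2*(1)*conj(1) + 2*(-1)*conj(1) + 2*(1)*conj(1)]
      = (1/8)[(11) + (3) + (2) + (-2) + (2)] = 16/8 = 2
  <chi_rho, chi_2> = (1/8)[1*(11)*conj(1) + 1*(3)*conj(1) + 2*(1)*conj(1) + 2*(-1)*conj(-1) + 2*(1)*conj(-1)]
      = (1/8)[(11) + (3) + (2) + (2) + (-2)] = 16/8 = 2
  <chi_rho, chi_3> = (1/8)[1*(11)*conj(1) + 1*(3)*conj(1) + 2*(1)*conj(-1) + 2*(-1)*conj(1) + 2*(1)*conj(-1)]
      = (1/8)[(11) + (3) + (-2) + (-2) + (-2)] = 8/8 = 1
  <chi_rho, chi_4> = (1/8)[1*(11)*conj(1) + 1*(3)*conj(1) + 2*(1)*conj(-1) + 2*(-1)*conj(-1) + 2*(1)*conj(1)]
      = (1/8)[(11) + (3) + (-2) + (2) + (2)] = 16/8 = 2
  <chi_rho, chi_5> = (1/8)[1*(11)*conj(2) + 1*(3)*conj(-2) + 2*(1)*conj(0) + 2*(-1)*conj(0) + 2*(1)*conj(0)]
      = (1/8)[(22) + (-6) + (0) + (0) + (0)] = 16/8 = 2
Dimension check: dim(rho) = sum (mult * dim) = 2*1 + 2*1 + 1*1 + 2*1 + 2*2 = 11 = chi_rho(e) = 11.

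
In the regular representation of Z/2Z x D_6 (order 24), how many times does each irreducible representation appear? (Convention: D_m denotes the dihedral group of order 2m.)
Each irreducible V_i of dimension d_i appears with multiplicity d_i, i.e. rho_reg = (direct sum over all irreducibles V_i) d_i V_i. The irreducible dimensions for Z/2Z x D_6 are 1, 1, 1, 1, 1, 1, 1, 1, 2, 2, 2, 2: 8 irreducibles of dimension 1, each with multiplicity 1; 4 irreducibles of dimension 2, each with multiplicity 2. Total dimension 8*1*1 + 4*2*2 = 24 = |G|.

Details: General theorem: in the regular representation of a finite group G, each irreducible appears with multiplicity equal to its dimension. Check: dim(rho_reg) = sum d_i^2 = 1 + 1 + 1 + 1 + 1 + 1 + 1 + 1 + 4 + 4 + 4 + 4 = 24 = |G|.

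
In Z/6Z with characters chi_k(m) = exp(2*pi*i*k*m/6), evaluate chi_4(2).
chi_4(2) = zeta_6^8 = exp(2*I*pi/3)

Argument: chi_4(2) = zeta_6^(4*2) = zeta_6^8. Since zeta_6^6 = 1, this equals zeta_6^2 = exp(2*pi*i*2/6) = exp(2*I*pi/3).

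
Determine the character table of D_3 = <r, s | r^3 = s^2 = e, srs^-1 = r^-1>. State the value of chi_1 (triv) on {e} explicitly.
Conjugacy classes: {e} of size 1, {r^1, r^2} of size 2, {s, sr, ..., sr^2} of size 3.
Character table:
  irrep \ class              {e} (size 1)  {r^1, r^2} (size 2)  {s, sr, ..., sr^2} (size 3)
  chi_1 (triv)               1             1                    1                          
  chi_2 (sign: r->1, s->-1)  1             1                    -1                         
  chi_3 (2d, j=1)            2             -1                   0                          

Spot check: chi_1 (triv) on {e} = 1.

Working: D_3 has order 2*3 = 6 with 3 conjugacy classes, hence 3 irreducibles. Sum of squared dims 1 + 1 + 4 = 6 = |G|. Linear characters come from the abelianisation; the 2-dimensional irreps have character r^k -> 2*cos(2*pi*j*k/3), reflections -> 0.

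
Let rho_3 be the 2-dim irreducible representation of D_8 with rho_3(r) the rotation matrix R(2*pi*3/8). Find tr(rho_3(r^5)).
chi_{rho_3}(r^5) = 2*cos(2*pi*3*5/8) = sqrt(2)

Why: rho_3(r^5) is rotation by angle 2*pi*3*5/8, whose trace is 2*cos(2*pi*3*5/8) = sqrt(2).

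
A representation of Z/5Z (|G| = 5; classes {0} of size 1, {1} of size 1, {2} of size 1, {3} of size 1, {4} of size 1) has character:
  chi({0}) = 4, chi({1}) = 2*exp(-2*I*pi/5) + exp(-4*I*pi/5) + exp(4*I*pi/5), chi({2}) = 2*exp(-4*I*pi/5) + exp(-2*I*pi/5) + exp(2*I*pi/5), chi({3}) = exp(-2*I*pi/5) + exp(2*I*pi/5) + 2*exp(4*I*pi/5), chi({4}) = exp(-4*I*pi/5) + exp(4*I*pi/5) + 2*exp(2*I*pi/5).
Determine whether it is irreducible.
Not irreducible (reducible): <chi, chi> = 6 > 1.

Derivation: <chi, chi> = (1/|G|) sum_C |C| * |chi(C)|^2 = (1/5)[1*|4|^2 + 1*|2*exp(-2*I*pi/5) + exp(-4*I*pi/5) + exp(4*I*pi/5)|^2 + 1*|2*exp(-4*I*pi/5) + exp(-2*I*pi/5) + exp(2*I*pi/5)|^2 + 1*|exp(-2*I*pi/5) + exp(2*I*pi/5) + 2*exp(4*I*pi/5)|^2 + 1*|exp(-4*I*pi/5) + exp(4*I*pi/5) + 2*exp(2*I*pi/5)|^2]
  = (1/5)[(16) + (6 + 3*exp(-2*I*pi/5) + 2*exp(-4*I*pi/5) + 2*exp(4*I*pi/5) + 3*exp(2*I*pi/5)) + (6 + 2*exp(-2*I*pi/5) + 3*exp(-4*I*pi/5) + 3*exp(4*I*pi/5) + 2*exp(2*I*pi/5)) + (6 + 2*exp(-2*I*pi/5) + 3*exp(-4*I*pi/5) + 3*exp(4*I*pi/5) + 2*exp(2*I*pi/5)) + (6 + 3*exp(-2*I*pi/5) + 2*exp(-4*I*pi/5) + 2*exp(4*I*pi/5) + 3*exp(2*I*pi/5))] = 30/5 = 6.
(Exp terms are combined using exp(i*s)*conj(exp(i*t)) = exp(i*(s-t)), and sums of them are collapsed using the identity that for every m > 1 the m distinct m-th roots of unity sum to 0, e.g. 1 + exp(2*I*pi/3) + exp(-2*I*pi/3) = 0.)
A character is irreducible iff <chi, chi> = 1, so this representation is reducible.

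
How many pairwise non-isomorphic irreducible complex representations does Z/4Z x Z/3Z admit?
12

Why: The number of irreducible complex representations of a finite group equals its number of conjugacy classes. Z/4Z x Z/3Z is abelian of order 12, so every element is its own conjugacy class: 12 classes, so Z/4Z x Z/3Z (order 12) has exactly 12 irreducible complex representations.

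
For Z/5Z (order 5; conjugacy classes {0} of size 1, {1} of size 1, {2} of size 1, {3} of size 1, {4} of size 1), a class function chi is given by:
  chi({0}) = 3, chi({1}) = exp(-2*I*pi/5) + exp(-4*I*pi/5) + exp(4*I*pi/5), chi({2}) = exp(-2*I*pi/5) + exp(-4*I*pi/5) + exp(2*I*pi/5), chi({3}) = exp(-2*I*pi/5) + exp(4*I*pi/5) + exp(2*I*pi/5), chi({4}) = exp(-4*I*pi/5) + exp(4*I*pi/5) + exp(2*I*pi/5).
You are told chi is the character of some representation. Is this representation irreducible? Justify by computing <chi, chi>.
Not irreducible (reducible): <chi, chi> = 3 > 1.

Solution. <chi, chi> = (1/|G|) sum_C |C| * |chi(C)|^2 = (1/5)[1*|3|^2 + 1*|exp(-2*I*pi/5) + exp(-4*I*pi/5) + exp(4*I*pi/5)|^2 + 1*|exp(-2*I*pi/5) + exp(-4*I*pi/5) + exp(2*I*pi/5)|^2 + 1*|exp(-2*I*pi/5) + exp(4*I*pi/5) + exp(2*I*pi/5)|^2 + 1*|exp(-4*I*pi/5) + exp(4*I*pi/5) + exp(2*I*pi/5)|^2]
  = (1/5)[(9) + (3 + 2*exp(-2*I*pi/5) + exp(-4*I*pi/5) + exp(4*I*pi/5) + 2*exp(2*I*pi/5)) + (3 + 2*exp(-4*I*pi/5) + exp(-2*I*pi/5) + exp(2*I*pi/5) + 2*exp(4*I*pi/5)) + (3 + 2*exp(-4*I*pi/5) + exp(-2*I*pi/5) + exp(2*I*pi/5) + 2*exp(4*I*pi/5)) + (3 + 2*exp(-2*I*pi/5) + exp(-4*I*pi/5) + exp(4*I*pi/5) + 2*exp(2*I*pi/5))] = 15/5 = 3.
(Exp terms are combined using exp(i*s)*conj(exp(i*t)) = exp(i*(s-t)), and sums of them are collapsed using the identity that for every m > 1 the m distinct m-th roots of unity sum to 0, e.g. 1 + exp(2*I*pi/3) + exp(-2*I*pi/3) = 0.)
A character is irreducible iff <chi, chi> = 1, so this representation is reducible.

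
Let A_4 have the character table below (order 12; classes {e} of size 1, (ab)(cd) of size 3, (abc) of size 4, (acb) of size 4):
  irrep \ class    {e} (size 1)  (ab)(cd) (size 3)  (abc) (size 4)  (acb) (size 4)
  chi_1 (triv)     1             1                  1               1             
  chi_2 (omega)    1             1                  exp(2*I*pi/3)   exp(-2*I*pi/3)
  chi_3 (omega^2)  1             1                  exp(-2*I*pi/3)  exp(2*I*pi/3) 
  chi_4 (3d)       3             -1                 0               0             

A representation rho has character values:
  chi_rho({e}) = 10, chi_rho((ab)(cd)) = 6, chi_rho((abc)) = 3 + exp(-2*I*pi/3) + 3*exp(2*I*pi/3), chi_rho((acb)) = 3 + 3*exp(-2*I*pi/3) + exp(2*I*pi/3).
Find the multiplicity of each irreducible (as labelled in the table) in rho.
Multiplicities: chi_1: 3, chi_2: 3, chi_3: 1, chi_4: 1.

Why: Use <chi_rho, chi> = (1/|G|) sum_C |C| * chi_rho(C) * conj(chi(C)) with |G| = 12 for each irreducible chi in the table:
  <chi_rho, chi_1> = (1/12)[1*(10)*conj(1) + 3*(6)*conj(1) + 4*(3 + exp(-2*I*pi/3) + 3*exp(2*I*pi/3))*conj(1) + 4*(3 + 3*exp(-2*I*pi/3) + exp(2*I*pi/3))*conj(1)]
      = (1/12)[(10) + (18) + (12 + 4*exp(-2*I*pi/3) + 12*exp(2*I*pi/3)) + (12 + 12*exp(-2*I*pi/3) + 4*exp(2*I*pi/3))] = 36/12 = 3
  <chi_rho, chi_2> = (1/12)[1*(10)*conj(1) + 3*(6)*conj(1) + 4*(3 + exp(-2*I*pi/3) + 3*exp(2*I*pi/3))*conj(exp(2*I*pi/3)) + 4*(3 + 3*exp(-2*I*pi/3) + exp(2*I*pi/3))*conj(exp(-2*I*pi/3))]
      = (1/12)[(10) + (18) + (12 + 12*exp(-2*I*pi/3) + 4*exp(2*I*pi/3)) + (12 + 4*exp(-2*I*pi/3) + 12*exp(2*I*pi/3))] = 36/12 = 3
  <chi_rho, chi_3> = (1/12)[1*(10)*conj(1) + 3*(6)*conj(1) + 4*(3 + exp(-2*I*pi/3) + 3*exp(2*I*pi/3))*conj(exp(-2*I*pi/3)) + 4*(3 + 3*exp(-2*I*pi/3) + exp(2*I*pi/3))*conj(exp(2*I*pi/3))]
      = (1/12)[(10) + (18) + (-8) + (-8)] = 12/12 = 1
  <chi_rho, chi_4> = (1/12)[1*(10)*conj(3) + 3*(6)*conj(-1) + 4*(3 + exp(-2*I*pi/3) + 3*exp(2*I*pi/3))*conj(0) + 4*(3 + 3*exp(-2*I*pi/3) + exp(2*I*pi/3))*conj(0)]
      = (1/12)[(30) + (-18) + (0) + (0)] = 12/12 = 1
(Exp terms are combined using exp(i*s)*conj(exp(i*t)) = exp(i*(s-t)), and sums of them are collapsed using the identity that for every m > 1 the m distinct m-th roots of unity sum to 0, e.g. 1 + exp(2*I*pi/3) + exp(-2*I*pi/3) = 0.)
Dimension check: dim(rho) = sum (mult * dim) = 3*1 + 3*1 + 1*1 + 1*3 = 10 = chi_rho(e) = 10.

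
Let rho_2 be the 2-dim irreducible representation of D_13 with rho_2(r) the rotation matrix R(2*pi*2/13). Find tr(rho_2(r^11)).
chi_{rho_2}(r^11) = 2*cos(2*pi*2*11/13) = -2*cos(5*pi/13)

Argument: rho_2(r^11) is rotation by angle 2*pi*2*11/13, whose trace is 2*cos(2*pi*2*11/13) = -2*cos(5*pi/13).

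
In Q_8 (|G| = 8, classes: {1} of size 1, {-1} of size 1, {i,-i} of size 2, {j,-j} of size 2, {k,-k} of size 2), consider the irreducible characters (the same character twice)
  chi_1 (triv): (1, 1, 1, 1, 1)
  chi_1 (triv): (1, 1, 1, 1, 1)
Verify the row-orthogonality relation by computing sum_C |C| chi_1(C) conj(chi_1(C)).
Sum = 8 = |G| = 8; so <chi_1, chi_1> = 1 (norm-1 confirms irreducibility).

Justification: Compute term by term over conjugacy classes (|C| * chi_1(C) * conj(chi_1(C))):
  1*(1)*conj(1) + 1*(1)*conj(1) + 2*(1)*conj(1) + 2*(1)*conj(1) + 2*(1)*conj(1)
  = (1) + (1) + (2) + (2) + (2)
  = 8.
Dividing by |G| = 8 gives 8/8 = 1, matching the row-orthogonality relation <chi_1, chi_1> = [chi_1 = chi_1].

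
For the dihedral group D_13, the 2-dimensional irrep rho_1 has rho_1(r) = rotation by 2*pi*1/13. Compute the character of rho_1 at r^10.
chi_{rho_1}(r^10) = 2*cos(2*pi*1*10/13) = 2*cos(6*pi/13)

Solution. rho_1(r^10) is rotation by angle 2*pi*1*10/13, whose trace is 2*cos(2*pi*1*10/13) = 2*cos(6*pi/13).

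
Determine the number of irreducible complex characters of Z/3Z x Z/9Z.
27

Working: The number of irreducible complex representations of a finite group equals its number of conjugacy classes. Z/3Z x Z/9Z is abelian of order 27, so every element is its own conjugacy class: 27 classes, so Z/3Z x Z/9Z (order 27) has exactly 27 irreducible complex representations.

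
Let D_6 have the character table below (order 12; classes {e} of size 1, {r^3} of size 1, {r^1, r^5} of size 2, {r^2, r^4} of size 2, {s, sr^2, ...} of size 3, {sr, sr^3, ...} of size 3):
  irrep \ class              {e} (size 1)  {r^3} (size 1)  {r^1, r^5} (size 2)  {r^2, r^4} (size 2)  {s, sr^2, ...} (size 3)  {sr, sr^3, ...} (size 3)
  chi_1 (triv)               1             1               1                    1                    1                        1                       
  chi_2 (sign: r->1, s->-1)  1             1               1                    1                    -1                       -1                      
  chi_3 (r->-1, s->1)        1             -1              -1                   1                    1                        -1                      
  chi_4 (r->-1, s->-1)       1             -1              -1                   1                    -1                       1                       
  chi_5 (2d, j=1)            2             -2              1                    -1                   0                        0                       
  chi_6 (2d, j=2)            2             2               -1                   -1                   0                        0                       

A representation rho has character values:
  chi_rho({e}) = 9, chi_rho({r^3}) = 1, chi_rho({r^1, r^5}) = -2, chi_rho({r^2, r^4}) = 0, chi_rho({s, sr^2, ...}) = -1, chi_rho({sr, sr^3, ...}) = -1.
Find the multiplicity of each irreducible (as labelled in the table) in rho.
Multiplicities: chi_1: 0, chi_2: 1, chi_3: 1, chi_4: 1, chi_5: 1, chi_6: 2.

Why: Use <chi_rho, chi> = (1/|G|) sum_C |C| * chi_rho(C) * conj(chi(C)) with |G| = 12 for each irreducible chi in the table:
  <chi_rho, chi_1> = (1/12)[1*(9)*conj(1) + 1*(1)*conj(1) + 2*(-2)*conj(1) + 2*(0)*conj(1) + 3*(-1)*conj(1) + 3*(-1)*conj(1)]
      = (1/12)[(9) + (1) + (-4) + (0) + (-3) + (-3)] = 0/12 = 0
  <chi_rho, chi_2> = (1/12)[1*(9)*conj(1) + 1*(1)*conj(1) + 2*(-2)*conj(1) + 2*(0)*conj(1) + 3*(-1)*conj(-1) + 3*(-1)*conj(-1)]
      = (1/12)[(9) + (1) + (-4) + (0) + (3) + (3)] = 12/12 = 1
  <chi_rho, chi_3> = (1/12)[1*(9)*conj(1) + 1*(1)*conj(-1) + 2*(-2)*conj(-1) + 2*(0)*conj(1) + 3*(-1)*conj(1) + 3*(-1)*conj(-1)]
      = (1/12)[(9) + (-1) + (4) + (0) + (-3) + (3)] = 12/12 = 1
  <chi_rho, chi_4> = (1/12)[1*(9)*conj(1) + 1*(1)*conj(-1) + 2*(-2)*conj(-1) + 2*(0)*conj(1) + 3*(-1)*conj(-1) + 3*(-1)*conj(1)]
      = (1/12)[(9) + (-1) + (4) + (0) + (3) + (-3)] = 12/12 = 1
  <chi_rho, chi_5> = (1/12)[1*(9)*conj(2) + 1*(1)*conj(-2) + 2*(-2)*conj(1) + 2*(0)*conj(-1) + 3*(-1)*conj(0) + 3*(-1)*conj(0)]
      = (1/12)[(18) + (-2) + (-4) + (0) + (0) + (0)] = 12/12 = 1
  <chi_rho, chi_6> = (1/12)[1*(9)*conj(2) + 1*(1)*conj(2) + 2*(-2)*conj(-1) + 2*(0)*conj(-1) + 3*(-1)*conj(0) + 3*(-1)*conj(0)]
      = (1/12)[(18) + (2) + (4) + (0) + (0) + (0)] = 24/12 = 2
Dimension check: dim(rho) = sum (mult * dim) = 0*1 + 1*1 + 1*1 + 1*1 + 1*2 + 2*2 = 9 = chi_rho(e) = 9.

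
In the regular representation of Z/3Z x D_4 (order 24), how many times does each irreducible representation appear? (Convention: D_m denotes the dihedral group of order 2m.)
Each irreducible V_i of dimension d_i appears with multiplicity d_i, i.e. rho_reg = (direct sum over all irreducibles V_i) d_i V_i. The irreducible dimensions for Z/3Z x D_4 are 1, 1, 1, 1, 1, 1, 1, 1, 1, 1, 1, 1, 2, 2, 2: 12 irreducibles of dimension 1, each with multiplicity 1; 3 irreducibles of dimension 2, each with multiplicity 2. Total dimension 12*1*1 + 3*2*2 = 24 = |G|.

Justification: General theorem: in the regular representation of a finite group G, each irreducible appears with multiplicity equal to its dimension. Check: dim(rho_reg) = sum d_i^2 = 1 + 1 + 1 + 1 + 1 + 1 + 1 + 1 + 1 + 1 + 1 + 1 + 4 + 4 + 4 = 24 = |G|.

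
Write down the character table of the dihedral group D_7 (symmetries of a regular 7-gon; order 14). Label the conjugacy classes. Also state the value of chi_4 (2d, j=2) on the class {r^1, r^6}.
Conjugacy classes: {e} of size 1, {r^1, r^6} of size 2, {r^2, r^5} of size 2, {r^3, r^4} of size 2, {s, sr, ..., sr^6} of size 7.
Character table:
  irrep \ class              {e} (size 1)  {r^1, r^6} (size 2)  {r^2, r^5} (size 2)  {r^3, r^4} (size 2)  {s, sr, ..., sr^6} (size 7)
  chi_1 (triv)               1             1                    1                    1                    1                          
  chi_2 (sign: r->1, s->-1)  1             1                    1                    1                    -1                         
  chi_3 (2d, j=1)            2             2*cos(2*pi/7)        -2*cos(3*pi/7)       -2*cos(pi/7)         0                          
  chi_4 (2d, j=2)            2             -2*cos(3*pi/7)       -2*cos(pi/7)         2*cos(2*pi/7)        0                          
  chi_5 (2d, j=3)            2             -2*cos(pi/7)         2*cos(2*pi/7)        -2*cos(3*pi/7)       0                          

Spot check: chi_4 (2d, j=2) on {r^1, r^6} = -2*cos(3*pi/7).

Derivation: D_7 has order 2*7 = 14 with 5 conjugacy classes, hence 5 irreducibles. Sum of squared dims 1 + 1 + 4 + 4 + 4 = 14 = |G|. Linear characters come from the abelianisation; the 2-dimensional irreps have character r^k -> 2*cos(2*pi*j*k/7), reflections -> 0.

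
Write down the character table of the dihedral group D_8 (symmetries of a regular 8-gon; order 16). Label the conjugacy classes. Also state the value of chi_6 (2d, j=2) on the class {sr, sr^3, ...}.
Conjugacy classes: {e} of size 1, {r^4} of size 1, {r^1, r^7} of size 2, {r^2, r^6} of size 2, {r^3, r^5} of size 2, {s, sr^2, ...} of size 4, {sr, sr^3, ...} of size 4.
Character table:
  irrep \ class              {e} (size 1)  {r^4} (size 1)  {r^1, r^7} (size 2)  {r^2, r^6} (size 2)  {r^3, r^5} (size 2)  {s, sr^2, ...} (size 4)  {sr, sr^3, ...} (size 4)
  chi_1 (triv)               1             1               1                    1                    1                    1                        1                       
  chi_2 (sign: r->1, s->-1)  1             1               1                    1                    1                    -1                       -1                      
  chi_3 (r->-1, s->1)        1             1               -1                   1                    -1                   1                        -1                      
  chi_4 (r->-1, s->-1)       1             1               -1                   1                    -1                   -1                       1                       
  chi_5 (2d, j=1)            2             -2              sqrt(2)              0                    -sqrt(2)             0                        0                       
  chi_6 (2d, j=2)            2             2               0                    -2                   0                    0                        0                       
  chi_7 (2d, j=3)            2             -2              -sqrt(2)             0                    sqrt(2)              0                        0                       

Spot check: chi_6 (2d, j=2) on {sr, sr^3, ...} = 0.

Justification: D_8 has order 2*8 = 16 with 7 conjugacy classes, hence 7 irreducibles. Sum of squared dims 1 + 1 + 1 + 1 + 4 + 4 + 4 = 16 = |G|. Linear characters come from the abelianisation; the 2-dimensional irreps have character r^k -> 2*cos(2*pi*j*k/8), reflections -> 0.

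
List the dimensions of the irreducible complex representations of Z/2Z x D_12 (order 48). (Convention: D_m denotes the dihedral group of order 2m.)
Dimensions: 1, 1, 1, 1, 1, 1, 1, 1, 2, 2, 2, 2, 2, 2, 2, 2, 2, 2

Explanation: There are 18 irreducibles (= number of conjugacy classes). Their dimensions d_i satisfy sum d_i^2 = |G| = 48: 1 + 1 + 1 + 1 + 1 + 1 + 1 + 1 + 4 + 4 + 4 + 4 + 4 + 4 + 4 + 4 + 4 + 4 = 48. (For the product with Z/2Z: each of the 2 1-dim characters of Z/2Z tensors with each irrep of D_12, giving 2 copies of each D_12-dimension.)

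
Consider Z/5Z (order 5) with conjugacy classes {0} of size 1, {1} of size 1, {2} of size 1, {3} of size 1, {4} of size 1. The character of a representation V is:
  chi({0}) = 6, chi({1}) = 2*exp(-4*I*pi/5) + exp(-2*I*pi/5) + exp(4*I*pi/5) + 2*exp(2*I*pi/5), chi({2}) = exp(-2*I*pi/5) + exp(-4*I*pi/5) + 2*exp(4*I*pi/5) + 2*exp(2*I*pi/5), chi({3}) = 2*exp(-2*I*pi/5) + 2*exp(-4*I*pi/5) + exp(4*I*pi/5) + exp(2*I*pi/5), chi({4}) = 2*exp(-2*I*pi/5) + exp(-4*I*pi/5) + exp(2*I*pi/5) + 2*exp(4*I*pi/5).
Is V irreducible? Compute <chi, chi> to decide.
Not irreducible (reducible): <chi, chi> = 10 > 1.

<chi, chi> = (1/|G|) sum_C |C| * |chi(C)|^2 = (1/5)[1*|6|^2 + 1*|2*exp(-4*I*pi/5) + exp(-2*I*pi/5) + exp(4*I*pi/5) + 2*exp(2*I*pi/5)|^2 + 1*|exp(-2*I*pi/5) + exp(-4*I*pi/5) + 2*exp(4*I*pi/5) + 2*exp(2*I*pi/5)|^2 + 1*|2*exp(-2*I*pi/5) + 2*exp(-4*I*pi/5) + exp(4*I*pi/5) + exp(2*I*pi/5)|^2 + 1*|2*exp(-2*I*pi/5) + exp(-4*I*pi/5) + exp(2*I*pi/5) + 2*exp(4*I*pi/5)|^2]
  = (1/5)[(36) + (10 + 6*exp(-2*I*pi/5) + 7*exp(-4*I*pi/5) + 7*exp(4*I*pi/5) + 6*exp(2*I*pi/5)) + (10 + 7*exp(-2*I*pi/5) + 6*exp(-4*I*pi/5) + 6*exp(4*I*pi/5) + 7*exp(2*I*pi/5)) + (10 + 7*exp(-2*I*pi/5) + 6*exp(-4*I*pi/5) + 6*exp(4*I*pi/5) + 7*exp(2*I*pi/5)) + (10 + 6*exp(-2*I*pi/5) + 7*exp(-4*I*pi/5) + 7*exp(4*I*pi/5) + 6*exp(2*I*pi/5))] = 50/5 = 10.
(Exp terms are combined using exp(i*s)*conj(exp(i*t)) = exp(i*(s-t)), and sums of them are collapsed using the identity that for every m > 1 the m distinct m-th roots of unity sum to 0, e.g. 1 + exp(2*I*pi/3) + exp(-2*I*pi/3) = 0.)
A character is irreducible iff <chi, chi> = 1, so this representation is reducible.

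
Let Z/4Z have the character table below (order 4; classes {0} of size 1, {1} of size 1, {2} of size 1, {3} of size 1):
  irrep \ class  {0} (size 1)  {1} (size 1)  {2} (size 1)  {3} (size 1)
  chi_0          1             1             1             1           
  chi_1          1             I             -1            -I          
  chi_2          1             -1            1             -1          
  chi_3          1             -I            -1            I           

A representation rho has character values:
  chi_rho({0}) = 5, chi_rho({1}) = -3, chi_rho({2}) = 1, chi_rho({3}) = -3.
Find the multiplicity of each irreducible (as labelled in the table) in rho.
Multiplicities: chi_0: 0, chi_1: 1, chi_2: 3, chi_3: 1.

Why: Use <chi_rho, chi> = (1/|G|) sum_C |C| * chi_rho(C) * conj(chi(C)) with |G| = 4 for each irreducible chi in the table:
  <chi_rho, chi_0> = (1/4)[1*(5)*conj(1) + 1*(-3)*conj(1) + 1*(1)*conj(1) + 1*(-3)*conj(1)]
      = (1/4)[(5) + (-3) + (1) + (-3)] = 0/4 = 0
  <chi_rho, chi_1> = (1/4)[1*(5)*conj(1) + 1*(-3)*conj(I) + 1*(1)*conj(-1) + 1*(-3)*conj(-I)]
      = (1/4)[(5) + (3*I) + (-1) + (-3*I)] = 4/4 = 1
  <chi_rho, chi_2> = (1/4)[1*(5)*conj(1) + 1*(-3)*conj(-1) + 1*(1)*conj(1) + 1*(-3)*conj(-1)]
      = (1/4)[(5) + (3) + (1) + (3)] = 12/4 = 3
  <chi_rho, chi_3> = (1/4)[1*(5)*conj(1) + 1*(-3)*conj(-I) + 1*(1)*conj(-1) + 1*(-3)*conj(I)]
      = (1/4)[(5) + (-3*I) + (-1) + (3*I)] = 4/4 = 1
(Exp terms are combined using exp(i*s)*conj(exp(i*t)) = exp(i*(s-t)), and sums of them are collapsed using the identity that for every m > 1 the m distinct m-th roots of unity sum to 0, e.g. 1 + exp(2*I*pi/3) + exp(-2*I*pi/3) = 0.)
Dimension check: dim(rho) = sum (mult * dim) = 0*1 + 1*1 + 3*1 + 1*1 = 5 = chi_rho(e) = 5.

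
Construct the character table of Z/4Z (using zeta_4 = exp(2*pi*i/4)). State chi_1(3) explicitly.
Character table of Z/4Z (irreps indexed chi_0,...,chi_3 with chi_k(m) = zeta_4^(k*m), zeta_4 = exp(2*pi*i/4)):
  irrep \ class  {0} (size 1)  {1} (size 1)  {2} (size 1)  {3} (size 1)
  chi_0          1             1             1             1           
  chi_1          1             I             -1            -I          
  chi_2          1             -1            1             -1          
  chi_3          1             -I            -1            I           

Spot check: chi_1(3) = zeta_4^(1*3) = zeta_4^3 = -I.

Argument: Z/4Z is abelian, so all 4 irreducible complex representations are 1-dimensional. They are given by chi_k(m) = zeta_4^(k*m) for k = 0,...,3. Row orthogonality: sum_m chi_k(m) conj(chi_l(m)) = 4 * [k = l].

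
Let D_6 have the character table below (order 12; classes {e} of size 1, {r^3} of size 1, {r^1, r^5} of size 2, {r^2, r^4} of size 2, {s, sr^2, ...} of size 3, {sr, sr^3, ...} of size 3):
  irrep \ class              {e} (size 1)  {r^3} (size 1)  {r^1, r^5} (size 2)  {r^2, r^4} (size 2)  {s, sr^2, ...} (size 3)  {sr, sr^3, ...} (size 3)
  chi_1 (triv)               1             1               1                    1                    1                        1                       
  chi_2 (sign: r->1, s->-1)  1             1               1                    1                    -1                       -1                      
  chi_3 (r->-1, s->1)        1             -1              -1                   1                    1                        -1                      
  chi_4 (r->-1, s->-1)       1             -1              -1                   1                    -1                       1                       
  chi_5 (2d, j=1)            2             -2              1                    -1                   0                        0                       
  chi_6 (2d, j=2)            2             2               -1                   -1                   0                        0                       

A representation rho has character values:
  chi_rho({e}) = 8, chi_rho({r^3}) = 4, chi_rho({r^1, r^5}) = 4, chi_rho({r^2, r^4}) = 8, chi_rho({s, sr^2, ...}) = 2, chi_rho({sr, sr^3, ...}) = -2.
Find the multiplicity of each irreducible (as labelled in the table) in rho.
Multiplicities: chi_1: 3, chi_2: 3, chi_3: 2, chi_4: 0, chi_5: 0, chi_6: 0.

Reasoning: Use <chi_rho, chi> = (1/|G|) sum_C |C| * chi_rho(C) * conj(chi(C)) with |G| = 12 for each irreducible chi in the table:
  <chi_rho, chi_1> = (1/12)[1*(8)*conj(1) + 1*(4)*conj(1) + 2*(4)*conj(1) + 2*(8)*conj(1) + 3*(2)*conj(1) + 3*(-2)*conj(1)]
      = (1/12)[(8) + (4) + (8) + (16) + (6) + (-6)] = 36/12 = 3
  <chi_rho, chi_2> = (1/12)[1*(8)*conj(1) + 1*(4)*conj(1) + 2*(4)*conj(1) + 2*(8)*conj(1) + 3*(2)*conj(-1) + 3*(-2)*conj(-1)]
      = (1/12)[(8) + (4) + (8) + (16) + (-6) + (6)] = 36/12 = 3
  <chi_rho, chi_3> = (1/12)[1*(8)*conj(1) + 1*(4)*conj(-1) + 2*(4)*conj(-1) + 2*(8)*conj(1) + 3*(2)*conj(1) + 3*(-2)*conj(-1)]
      = (1/12)[(8) + (-4) + (-8) + (16) + (6) + (6)] = 24/12 = 2
  <chi_rho, chi_4> = (1/12)[1*(8)*conj(1) + 1*(4)*conj(-1) + 2*(4)*conj(-1) + 2*(8)*conj(1) + 3*(2)*conj(-1) + 3*(-2)*conj(1)]
      = (1/12)[(8) + (-4) + (-8) + (16) + (-6) + (-6)] = 0/12 = 0
  <chi_rho, chi_5> = (1/12)[1*(8)*conj(2) + 1*(4)*conj(-2) + 2*(4)*conj(1) + 2*(8)*conj(-1) + 3*(2)*conj(0) + 3*(-2)*conj(0)]
      = (1/12)[(16) + (-8) + (8) + (-16) + (0) + (0)] = 0/12 = 0
  <chi_rho, chi_6> = (1/12)[1*(8)*conj(2) + 1*(4)*conj(2) + 2*(4)*conj(-1) + 2*(8)*conj(-1) + 3*(2)*conj(0) + 3*(-2)*conj(0)]
      = (1/12)[(16) + (8) + (-8) + (-16) + (0) + (0)] = 0/12 = 0
Dimension check: dim(rho) = sum (mult * dim) = 3*1 + 3*1 + 2*1 + 0*1 + 0*2 + 0*2 = 8 = chi_rho(e) = 8.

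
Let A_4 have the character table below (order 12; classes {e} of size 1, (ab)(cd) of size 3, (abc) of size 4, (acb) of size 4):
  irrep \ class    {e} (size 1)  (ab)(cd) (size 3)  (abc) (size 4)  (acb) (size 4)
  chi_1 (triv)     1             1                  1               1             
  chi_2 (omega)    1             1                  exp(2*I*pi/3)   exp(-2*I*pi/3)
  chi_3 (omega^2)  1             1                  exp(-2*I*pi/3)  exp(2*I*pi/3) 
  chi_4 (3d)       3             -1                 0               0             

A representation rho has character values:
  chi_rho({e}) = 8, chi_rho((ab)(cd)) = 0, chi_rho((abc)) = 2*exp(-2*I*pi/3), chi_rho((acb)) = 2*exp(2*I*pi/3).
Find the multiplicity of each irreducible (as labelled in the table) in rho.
Multiplicities: chi_1: 0, chi_2: 0, chi_3: 2, chi_4: 2.

Justification: Use <chi_rho, chi> = (1/|G|) sum_C |C| * chi_rho(C) * conj(chi(C)) with |G| = 12 for each irreducible chi in the table:
  <chi_rho, chi_1> = (1/12)[1*(8)*conj(1) + 3*(0)*conj(1) + 4*(2*exp(-2*I*pi/3))*conj(1) + 4*(2*exp(2*I*pi/3))*conj(1)]
      = (1/12)[(8) + (0) + (8*exp(-2*I*pi/3)) + (8*exp(2*I*pi/3))] = 0/12 = 0
  <chi_rho, chi_2> = (1/12)[1*(8)*conj(1) + 3*(0)*conj(1) + 4*(2*exp(-2*I*pi/3))*conj(exp(2*I*pi/3)) + 4*(2*exp(2*I*pi/3))*conj(exp(-2*I*pi/3))]
      = (1/12)[(8) + (0) + (8*exp(2*I*pi/3)) + (8*exp(-2*I*pi/3))] = 0/12 = 0
  <chi_rho, chi_3> = (1/12)[1*(8)*conj(1) + 3*(0)*conj(1) + 4*(2*exp(-2*I*pi/3))*conj(exp(-2*I*pi/3)) + 4*(2*exp(2*I*pi/3))*conj(exp(2*I*pi/3))]
      = (1/12)[(8) + (0) + (8) + (8)] = 24/12 = 2
  <chi_rho, chi_4> = (1/12)[1*(8)*conj(3) + 3*(0)*conj(-1) + 4*(2*exp(-2*I*pi/3))*conj(0) + 4*(2*exp(2*I*pi/3))*conj(0)]
      = (1/12)[(24) + (0) + (0) + (0)] = 24/12 = 2
(Exp terms are combined using exp(i*s)*conj(exp(i*t)) = exp(i*(s-t)), and sums of them are collapsed using the identity that for every m > 1 the m distinct m-th roots of unity sum to 0, e.g. 1 + exp(2*I*pi/3) + exp(-2*I*pi/3) = 0.)
Dimension check: dim(rho) = sum (mult * dim) = 0*1 + 0*1 + 2*1 + 2*3 = 8 = chi_rho(e) = 8.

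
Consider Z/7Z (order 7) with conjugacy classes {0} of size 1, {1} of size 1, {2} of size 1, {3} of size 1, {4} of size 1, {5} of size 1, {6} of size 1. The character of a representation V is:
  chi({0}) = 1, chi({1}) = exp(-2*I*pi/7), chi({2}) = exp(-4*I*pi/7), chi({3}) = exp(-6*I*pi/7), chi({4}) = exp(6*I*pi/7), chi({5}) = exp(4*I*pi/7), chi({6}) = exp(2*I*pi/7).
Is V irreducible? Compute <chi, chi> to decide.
Irreducible: <chi, chi> = 1.

Reasoning: <chi, chi> = (1/|G|) sum_C |C| * |chi(C)|^2 = (1/7)[1*|1|^2 + 1*|exp(-2*I*pi/7)|^2 + 1*|exp(-4*I*pi/7)|^2 + 1*|exp(-6*I*pi/7)|^2 + 1*|exp(6*I*pi/7)|^2 + 1*|exp(4*I*pi/7)|^2 + 1*|exp(2*I*pi/7)|^2]
  = (1/7)[(1) + (1) + (1) + (1) + (1) + (1) + (1)] = 7/7 = 1.
(Exp terms are combined using exp(i*s)*conj(exp(i*t)) = exp(i*(s-t)), and sums of them are collapsed using the identity that for every m > 1 the m distinct m-th roots of unity sum to 0, e.g. 1 + exp(2*I*pi/3) + exp(-2*I*pi/3) = 0.)
A character is irreducible iff <chi, chi> = 1, so this representation is irreducible.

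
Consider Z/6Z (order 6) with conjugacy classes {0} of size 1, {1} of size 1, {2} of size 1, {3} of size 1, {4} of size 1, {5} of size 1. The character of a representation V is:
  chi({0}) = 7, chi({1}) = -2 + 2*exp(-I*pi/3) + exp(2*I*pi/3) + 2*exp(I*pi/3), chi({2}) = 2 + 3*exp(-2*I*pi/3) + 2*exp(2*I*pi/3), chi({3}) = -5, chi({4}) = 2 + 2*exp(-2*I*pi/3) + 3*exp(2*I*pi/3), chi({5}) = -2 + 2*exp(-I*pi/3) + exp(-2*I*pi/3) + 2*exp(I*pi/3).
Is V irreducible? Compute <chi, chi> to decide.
Not irreducible (reducible): <chi, chi> = 13 > 1.

Argument: <chi, chi> = (1/|G|) sum_C |C| * |chi(C)|^2 = (1/6)[1*|7|^2 + 1*|-2 + 2*exp(-I*pi/3) + exp(2*I*pi/3) + 2*exp(I*pi/3)|^2 + 1*|2 + 3*exp(-2*I*pi/3) + 2*exp(2*I*pi/3)|^2 + 1*|-5|^2 + 1*|2 + 2*exp(-2*I*pi/3) + 3*exp(2*I*pi/3)|^2 + 1*|-2 + 2*exp(-I*pi/3) + exp(-2*I*pi/3) + 2*exp(I*pi/3)|^2]
  = (1/6)[(49) + (1) + (1) + (25) + (1) + (1)] = 78/6 = 13.
(Exp terms are combined using exp(i*s)*conj(exp(i*t)) = exp(i*(s-t)), and sums of them are collapsed using the identity that for every m > 1 the m distinct m-th roots of unity sum to 0, e.g. 1 + exp(2*I*pi/3) + exp(-2*I*pi/3) = 0.)
A character is irreducible iff <chi, chi> = 1, so this representation is reducible.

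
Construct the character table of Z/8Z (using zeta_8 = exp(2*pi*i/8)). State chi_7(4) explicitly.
Character table of Z/8Z (irreps indexed chi_0,...,chi_7 with chi_k(m) = zeta_8^(k*m), zeta_8 = exp(2*pi*i/8)):
  irrep \ class  {0} (size 1)  {1} (size 1)    {2} (size 1)  {3} (size 1)    {4} (size 1)  {5} (size 1)    {6} (size 1)  {7} (size 1)  
  chi_0          1             1               1             1               1             1               1             1             
  chi_1          1             exp(I*pi/4)     I             exp(3*I*pi/4)   -1            exp(-3*I*pi/4)  -I            exp(-I*pi/4)  
  chi_2          1             I               -1            -I              1             I               -1            -I            
  chi_3          1             exp(3*I*pi/4)   -I            exp(I*pi/4)     -1            exp(-I*pi/4)    I             exp(-3*I*pi/4)
  chi_4          1             -1              1             -1              1             -1              1             -1            
  chi_5          1             exp(-3*I*pi/4)  I             exp(-I*pi/4)    -1            exp(I*pi/4)     -I            exp(3*I*pi/4) 
  chi_6          1             -I              -1            I               1             -I              -1            I             
  chi_7          1             exp(-I*pi/4)    -I            exp(-3*I*pi/4)  -1            exp(3*I*pi/4)   I             exp(I*pi/4)   

Spot check: chi_7(4) = zeta_8^(7*4) = zeta_8^28 = -1.

Justification: Z/8Z is abelian, so all 8 irreducible complex representations are 1-dimensional. They are given by chi_k(m) = zeta_8^(k*m) for k = 0,...,7. Row orthogonality: sum_m chi_k(m) conj(chi_l(m)) = 8 * [k = l].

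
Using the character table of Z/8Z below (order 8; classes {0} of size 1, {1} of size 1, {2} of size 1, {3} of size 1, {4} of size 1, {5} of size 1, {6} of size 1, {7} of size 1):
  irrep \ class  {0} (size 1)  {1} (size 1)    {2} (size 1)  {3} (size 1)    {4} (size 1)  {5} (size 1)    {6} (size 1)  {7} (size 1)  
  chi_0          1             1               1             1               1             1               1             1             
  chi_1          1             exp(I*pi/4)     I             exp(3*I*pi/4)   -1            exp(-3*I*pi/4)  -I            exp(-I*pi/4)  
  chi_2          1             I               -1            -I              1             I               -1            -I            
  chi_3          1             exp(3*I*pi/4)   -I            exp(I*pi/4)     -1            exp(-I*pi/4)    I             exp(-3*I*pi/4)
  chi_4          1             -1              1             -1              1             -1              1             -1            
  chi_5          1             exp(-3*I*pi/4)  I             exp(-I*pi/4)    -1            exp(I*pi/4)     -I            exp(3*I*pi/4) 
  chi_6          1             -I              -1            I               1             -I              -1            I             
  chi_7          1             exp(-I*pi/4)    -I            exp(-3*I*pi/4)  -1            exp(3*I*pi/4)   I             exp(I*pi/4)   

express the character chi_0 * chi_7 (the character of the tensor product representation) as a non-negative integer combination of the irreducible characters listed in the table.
chi_0 tensor chi_7 = chi_7 (all other irreducibles have multiplicity 0).

Explanation: The character of a tensor product is the pointwise product (chi_0 * chi_7)(C) = chi_0(C) * chi_7(C):
  {0}: (1)*(1), {1}: (1)*(exp(-I*pi/4)), {2}: (1)*(-I), {3}: (1)*(exp(-3*I*pi/4)), {4}: (1)*(-1), {5}: (1)*(exp(3*I*pi/4)), {6}: (1)*(I), {7}: (1)*(exp(I*pi/4))
so (chi_0 * chi_7) takes values
  {0} -> 1, {1} -> exp(-I*pi/4), {2} -> -I, {3} -> exp(-3*I*pi/4), {4} -> -1, {5} -> exp(3*I*pi/4), {6} -> I, {7} -> exp(I*pi/4).
Now take the inner product of this character with each irreducible chi from the table, <chi_0*chi_7, chi> = (1/8) sum_C |C| (chi_0*chi_7)(C) conj(chi(C)):
  <chi_0*chi_7, chi_0> = (1/8)[1*(1)*conj(1) + 1*(exp(-I*pi/4))*conj(1) + 1*(-I)*conj(1) + 1*(exp(-3*I*pi/4))*conj(1) + 1*(-1)*conj(1) + 1*(exp(3*I*pi/4))*conj(1) + 1*(I)*conj(1) + 1*(exp(I*pi/4))*conj(1)]
      = (1/8)[(1) + (exp(-I*pi/4)) + (-I) + (exp(-3*I*pi/4)) + (-1) + (exp(3*I*pi/4)) + (I) + (exp(I*pi/4))] = 0/8 = 0
  <chi_0*chi_7, chi_1> = (1/8)[1*(1)*conj(1) + 1*(exp(-I*pi/4))*conj(exp(I*pi/4)) + 1*(-I)*conj(I) + 1*(exp(-3*I*pi/4))*conj(exp(3*I*pi/4)) + 1*(-1)*conj(-1) + 1*(exp(3*I*pi/4))*conj(exp(-3*I*pi/4)) + 1*(I)*conj(-I) + 1*(exp(I*pi/4))*conj(exp(-I*pi/4))]
      = (1/8)[(1) + (-I) + (-1) + (I) + (1) + (-I) + (-1) + (I)] = 0/8 = 0
  <chi_0*chi_7, chi_2> = (1/8)[1*(1)*conj(1) + 1*(exp(-I*pi/4))*conj(I) + 1*(-I)*conj(-1) + 1*(exp(-3*I*pi/4))*conj(-I) + 1*(-1)*conj(1) + 1*(exp(3*I*pi/4))*conj(I) + 1*(I)*conj(-1) + 1*(exp(I*pi/4))*conj(-I)]
      = (1/8)[(1) + (-exp(I*pi/4)) + (I) + (exp(-I*pi/4)) + (-1) + (-exp(-3*I*pi/4)) + (-I) + (exp(3*I*pi/4))] = 0/8 = 0
  <chi_0*chi_7, chi_3> = (1/8)[1*(1)*conj(1) + 1*(exp(-I*pi/4))*conj(exp(3*I*pi/4)) + 1*(-I)*conj(-I) + 1*(exp(-3*I*pi/4))*conj(exp(I*pi/4)) + 1*(-1)*conj(-1) + 1*(exp(3*I*pi/4))*conj(exp(-I*pi/4)) + 1*(I)*conj(I) + 1*(exp(I*pi/4))*conj(exp(-3*I*pi/4))]
      = (1/8)[(1) + (-1) + (1) + (-1) + (1) + (-1) + (1) + (-1)] = 0/8 = 0
  <chi_0*chi_7, chi_4> = (1/8)[1*(1)*conj(1) + 1*(exp(-I*pi/4))*conj(-1) + 1*(-I)*conj(1) + 1*(exp(-3*I*pi/4))*conj(-1) + 1*(-1)*conj(1) + 1*(exp(3*I*pi/4))*conj(-1) + 1*(I)*conj(1) + 1*(exp(I*pi/4))*conj(-1)]
      = (1/8)[(1) + (-exp(-I*pi/4)) + (-I) + (-exp(-3*I*pi/4)) + (-1) + (-exp(3*I*pi/4)) + (I) + (-exp(I*pi/4))] = 0/8 = 0
  <chi_0*chi_7, chi_5> = (1/8)[1*(1)*conj(1) + 1*(exp(-I*pi/4))*conj(exp(-3*I*pi/4)) + 1*(-I)*conj(I) + 1*(exp(-3*I*pi/4))*conj(exp(-I*pi/4)) + 1*(-1)*conj(-1) + 1*(exp(3*I*pi/4))*conj(exp(I*pi/4)) + 1*(I)*conj(-I) + 1*(exp(I*pi/4))*conj(exp(3*I*pi/4))]
      = (1/8)[(1) + (I) + (-1) + (-I) + (1) + (I) + (-1) + (-I)] = 0/8 = 0
  <chi_0*chi_7, chi_6> = (1/8)[1*(1)*conj(1) + 1*(exp(-I*pi/4))*conj(-I) + 1*(-I)*conj(-1) + 1*(exp(-3*I*pi/4))*conj(I) + 1*(-1)*conj(1) + 1*(exp(3*I*pi/4))*conj(-I) + 1*(I)*conj(-1) + 1*(exp(I*pi/4))*conj(I)]
      = (1/8)[(1) + (exp(I*pi/4)) + (I) + (-exp(-I*pi/4)) + (-1) + (exp(-3*I*pi/4)) + (-I) + (-exp(3*I*pi/4))] = 0/8 = 0
  <chi_0*chi_7, chi_7> = (1/8)[1*(1)*conj(1) + 1*(exp(-I*pi/4))*conj(exp(-I*pi/4)) + 1*(-I)*conj(-I) + 1*(exp(-3*I*pi/4))*conj(exp(-3*I*pi/4)) + 1*(-1)*conj(-1) + 1*(exp(3*I*pi/4))*conj(exp(3*I*pi/4)) + 1*(I)*conj(I) + 1*(exp(I*pi/4))*conj(exp(I*pi/4))]
      = (1/8)[(1) + (1) + (1) + (1) + (1) + (1) + (1) + (1)] = 8/8 = 1
(Exp terms are combined using exp(i*s)*conj(exp(i*t)) = exp(i*(s-t)), and sums of them are collapsed using the identity that for every m > 1 the m distinct m-th roots of unity sum to 0, e.g. 1 + exp(2*I*pi/3) + exp(-2*I*pi/3) = 0.)
Hence the multiplicities are chi_7: 1. Dimension check: dim(chi_0)*dim(chi_7) = 1*1 = 1 and sum (mult * dim) = 1*1 = 1.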